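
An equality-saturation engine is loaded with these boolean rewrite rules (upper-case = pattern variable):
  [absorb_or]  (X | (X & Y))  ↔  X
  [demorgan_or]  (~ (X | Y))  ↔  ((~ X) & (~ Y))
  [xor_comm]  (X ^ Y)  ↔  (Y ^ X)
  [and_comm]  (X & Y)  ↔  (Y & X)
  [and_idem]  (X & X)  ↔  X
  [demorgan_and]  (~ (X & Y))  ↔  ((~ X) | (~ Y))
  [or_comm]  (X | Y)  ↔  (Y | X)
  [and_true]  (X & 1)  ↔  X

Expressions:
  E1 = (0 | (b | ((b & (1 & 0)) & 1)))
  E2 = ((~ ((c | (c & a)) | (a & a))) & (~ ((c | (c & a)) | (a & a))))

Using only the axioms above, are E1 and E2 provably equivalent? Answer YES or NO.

The axioms are sound identities: if E1 ↔* E2 then E1 and E2 evaluate identically under any assignment.
Under a=0, b=0, c=0: E1 evaluates to 0, E2 to 1. Distinct ⇒ no rewrite sequence connects them.

NO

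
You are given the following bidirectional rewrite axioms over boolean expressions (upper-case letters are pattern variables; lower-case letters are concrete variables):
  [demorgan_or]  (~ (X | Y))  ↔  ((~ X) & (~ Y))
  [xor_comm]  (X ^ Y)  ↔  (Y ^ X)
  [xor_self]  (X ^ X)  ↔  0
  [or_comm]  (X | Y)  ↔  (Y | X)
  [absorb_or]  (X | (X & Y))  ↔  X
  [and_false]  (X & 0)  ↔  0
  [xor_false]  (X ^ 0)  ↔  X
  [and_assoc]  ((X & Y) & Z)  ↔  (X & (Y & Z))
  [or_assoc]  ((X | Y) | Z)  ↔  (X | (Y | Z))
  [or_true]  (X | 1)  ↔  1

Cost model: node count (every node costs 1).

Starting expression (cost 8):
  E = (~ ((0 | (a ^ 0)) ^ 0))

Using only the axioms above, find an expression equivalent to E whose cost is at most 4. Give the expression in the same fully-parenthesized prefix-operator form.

(~ (a | 0))   [cost 4]

step 1: xor_false (→) rewrites (a ^ 0) into a, now (~ ((0 | a) ^ 0))
step 2: or_comm (→) rewrites (0 | a) into (a | 0), now (~ ((a | 0) ^ 0))
step 3: xor_false (→) rewrites ((a | 0) ^ 0) into (a | 0), reaching cost 4 (bound 4)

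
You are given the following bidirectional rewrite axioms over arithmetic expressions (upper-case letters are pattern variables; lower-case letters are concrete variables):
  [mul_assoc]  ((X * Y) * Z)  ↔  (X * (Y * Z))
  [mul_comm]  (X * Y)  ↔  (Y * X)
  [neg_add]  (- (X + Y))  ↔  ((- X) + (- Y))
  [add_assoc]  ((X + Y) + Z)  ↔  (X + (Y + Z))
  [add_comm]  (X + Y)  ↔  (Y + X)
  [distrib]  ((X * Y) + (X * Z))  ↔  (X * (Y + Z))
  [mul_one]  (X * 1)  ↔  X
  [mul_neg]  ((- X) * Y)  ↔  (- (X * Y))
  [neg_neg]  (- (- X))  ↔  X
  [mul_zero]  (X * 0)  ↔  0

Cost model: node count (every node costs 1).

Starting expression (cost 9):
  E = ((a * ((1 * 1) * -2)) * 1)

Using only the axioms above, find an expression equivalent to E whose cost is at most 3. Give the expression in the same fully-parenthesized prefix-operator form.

(a * -2)   [cost 3]

(1) (1 * 1)  =[mul_one →]=  1    ⊢ ((a * (1 * -2)) * 1)
(2) (1 * -2)  =[mul_comm →]=  (-2 * 1)    ⊢ ((a * (-2 * 1)) * 1)
(3) ((a * (-2 * 1)) * 1)  =[mul_one →]=  (a * (-2 * 1))
(4) (-2 * 1)  =[mul_one →]=  -2    ⊢ cost 3, within 3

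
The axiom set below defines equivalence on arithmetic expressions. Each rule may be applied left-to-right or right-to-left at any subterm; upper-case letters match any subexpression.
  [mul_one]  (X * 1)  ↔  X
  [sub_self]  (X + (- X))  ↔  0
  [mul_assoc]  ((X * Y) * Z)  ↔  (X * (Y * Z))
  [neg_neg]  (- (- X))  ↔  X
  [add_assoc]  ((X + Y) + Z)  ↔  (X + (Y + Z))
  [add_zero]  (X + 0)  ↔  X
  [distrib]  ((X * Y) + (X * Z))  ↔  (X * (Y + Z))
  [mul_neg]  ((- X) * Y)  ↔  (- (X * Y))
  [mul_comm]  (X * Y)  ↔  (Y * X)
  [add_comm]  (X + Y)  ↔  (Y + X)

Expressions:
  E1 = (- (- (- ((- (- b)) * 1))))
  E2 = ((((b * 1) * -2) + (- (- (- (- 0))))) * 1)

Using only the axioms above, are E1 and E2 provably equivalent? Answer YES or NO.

The axioms are sound identities: if E1 ↔* E2 then E1 and E2 evaluate identically under any assignment.
Under b=1: E1 evaluates to -1, E2 to -2. Distinct ⇒ no rewrite sequence connects them.

NO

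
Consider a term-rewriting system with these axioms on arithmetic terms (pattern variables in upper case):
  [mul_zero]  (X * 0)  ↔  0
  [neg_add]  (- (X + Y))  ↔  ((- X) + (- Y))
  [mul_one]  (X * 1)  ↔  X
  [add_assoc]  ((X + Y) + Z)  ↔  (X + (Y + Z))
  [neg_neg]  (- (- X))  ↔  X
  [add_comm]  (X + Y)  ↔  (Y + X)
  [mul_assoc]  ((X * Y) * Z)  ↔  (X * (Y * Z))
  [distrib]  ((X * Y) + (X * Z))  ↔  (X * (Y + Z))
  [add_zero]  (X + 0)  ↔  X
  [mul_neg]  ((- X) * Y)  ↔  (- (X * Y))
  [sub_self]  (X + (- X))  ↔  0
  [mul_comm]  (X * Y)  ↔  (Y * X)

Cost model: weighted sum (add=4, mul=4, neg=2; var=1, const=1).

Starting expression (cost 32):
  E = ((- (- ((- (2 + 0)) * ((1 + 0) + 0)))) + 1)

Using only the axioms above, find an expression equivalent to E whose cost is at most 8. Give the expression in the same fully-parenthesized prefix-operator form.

(1) (- (- ((- (2 + 0)) * ((1 + 0) + 0))))  =[neg_neg →]=  ((- (2 + 0)) * ((1 + 0) + 0))    ⊢ (((- (2 + 0)) * ((1 + 0) + 0)) + 1)
(2) (2 + 0)  =[add_zero →]=  2    ⊢ (((- 2) * ((1 + 0) + 0)) + 1)
(3) ((1 + 0) + 0)  =[add_zero →]=  (1 + 0)    ⊢ (((- 2) * (1 + 0)) + 1)
(4) (1 + 0)  =[add_zero →]=  1    ⊢ (((- 2) * 1) + 1)
(5) ((- 2) * 1)  =[mul_one →]=  (- 2)    ⊢ cost 8, within 8

((- 2) + 1)   [cost 8]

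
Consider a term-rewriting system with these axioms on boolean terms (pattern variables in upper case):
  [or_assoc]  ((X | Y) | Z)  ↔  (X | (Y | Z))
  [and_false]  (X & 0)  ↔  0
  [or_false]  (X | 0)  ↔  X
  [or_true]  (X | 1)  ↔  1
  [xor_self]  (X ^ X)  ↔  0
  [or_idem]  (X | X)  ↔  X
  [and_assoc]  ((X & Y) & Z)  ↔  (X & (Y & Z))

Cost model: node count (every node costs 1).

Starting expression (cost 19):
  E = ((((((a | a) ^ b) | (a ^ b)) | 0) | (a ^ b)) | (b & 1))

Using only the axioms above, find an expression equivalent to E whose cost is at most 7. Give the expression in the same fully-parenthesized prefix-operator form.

((a ^ b) | (b & 1))   [cost 7]

1. [or_idem →] (a | a)  →  a;  E = (((((a ^ b) | (a ^ b)) | 0) | (a ^ b)) | (b & 1))
2. [or_false →] (((a ^ b) | (a ^ b)) | 0)  →  ((a ^ b) | (a ^ b));  E = ((((a ^ b) | (a ^ b)) | (a ^ b)) | (b & 1))
3. [or_idem →] ((a ^ b) | (a ^ b))  →  (a ^ b);  E = (((a ^ b) | (a ^ b)) | (b & 1))
4. [or_idem →] ((a ^ b) | (a ^ b))  →  (a ^ b);  cost 7 ≤ 7, done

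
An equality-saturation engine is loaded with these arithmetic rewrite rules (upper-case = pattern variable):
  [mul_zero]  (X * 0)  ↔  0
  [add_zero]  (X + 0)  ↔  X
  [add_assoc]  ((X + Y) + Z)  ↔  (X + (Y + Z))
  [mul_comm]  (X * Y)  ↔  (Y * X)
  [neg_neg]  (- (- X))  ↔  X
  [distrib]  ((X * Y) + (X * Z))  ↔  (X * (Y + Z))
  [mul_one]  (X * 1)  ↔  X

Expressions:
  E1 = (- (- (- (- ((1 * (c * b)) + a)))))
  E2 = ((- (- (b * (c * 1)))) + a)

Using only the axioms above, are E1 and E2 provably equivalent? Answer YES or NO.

1. [neg_neg →] (- (- (- ((1 * (c * b)) + a))))  →  (- ((1 * (c * b)) + a));  E1 = (- (- ((1 * (c * b)) + a)))
2. [neg_neg →] (- (- ((1 * (c * b)) + a)))  →  ((1 * (c * b)) + a)
3. [mul_comm →] (1 * (c * b))  →  ((c * b) * 1);  E1 = (((c * b) * 1) + a)
4. [mul_one →] ((c * b) * 1)  →  (c * b);  E1 = ((c * b) + a)
5. [mul_one ←] c  →  (c * 1);  E1 = (((c * 1) * b) + a)
6. [neg_neg ←] ((c * 1) * b)  →  (- (- ((c * 1) * b)));  E1 = ((- (- ((c * 1) * b))) + a)
7. [mul_comm →] ((c * 1) * b)  →  (b * (c * 1));  this is E2

YES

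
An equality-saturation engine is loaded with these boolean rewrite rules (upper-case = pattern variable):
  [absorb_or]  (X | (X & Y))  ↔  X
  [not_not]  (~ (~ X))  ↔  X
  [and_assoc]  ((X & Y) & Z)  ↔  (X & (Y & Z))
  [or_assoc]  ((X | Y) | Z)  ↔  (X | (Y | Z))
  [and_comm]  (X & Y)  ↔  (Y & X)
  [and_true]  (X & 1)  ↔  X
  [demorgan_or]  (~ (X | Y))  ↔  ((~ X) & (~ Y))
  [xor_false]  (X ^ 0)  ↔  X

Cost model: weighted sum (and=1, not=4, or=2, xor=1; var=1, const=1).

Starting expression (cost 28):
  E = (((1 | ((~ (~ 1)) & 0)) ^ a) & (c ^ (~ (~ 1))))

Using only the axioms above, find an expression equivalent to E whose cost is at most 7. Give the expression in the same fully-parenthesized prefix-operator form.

((1 ^ a) & (c ^ 1))   [cost 7]

(1) (~ (~ 1))  =[not_not →]=  1    ⊢ (((1 | ((~ (~ 1)) & 0)) ^ a) & (c ^ 1))
(2) (~ (~ 1))  =[not_not →]=  1    ⊢ (((1 | (1 & 0)) ^ a) & (c ^ 1))
(3) (1 | (1 & 0))  =[absorb_or →]=  1    ⊢ cost 7, within 7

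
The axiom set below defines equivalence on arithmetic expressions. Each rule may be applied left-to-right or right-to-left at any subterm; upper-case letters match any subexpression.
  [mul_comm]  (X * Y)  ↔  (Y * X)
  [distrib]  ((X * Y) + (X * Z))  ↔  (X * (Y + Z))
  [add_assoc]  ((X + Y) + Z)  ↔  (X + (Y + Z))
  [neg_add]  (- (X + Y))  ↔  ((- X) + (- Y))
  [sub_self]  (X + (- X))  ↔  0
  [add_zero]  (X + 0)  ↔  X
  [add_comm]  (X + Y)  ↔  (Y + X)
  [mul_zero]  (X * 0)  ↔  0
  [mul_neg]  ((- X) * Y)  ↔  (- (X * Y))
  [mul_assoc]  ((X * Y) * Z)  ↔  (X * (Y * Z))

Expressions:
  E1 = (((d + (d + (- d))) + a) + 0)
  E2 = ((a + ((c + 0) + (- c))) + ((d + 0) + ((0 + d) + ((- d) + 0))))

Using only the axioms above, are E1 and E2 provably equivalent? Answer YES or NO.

1. [sub_self →] (d + (- d))  →  0;  E1 = (((d + 0) + a) + 0)
2. [add_zero →] (((d + 0) + a) + 0)  →  ((d + 0) + a)
3. [add_comm →] ((d + 0) + a)  →  (a + (d + 0))
4. [add_zero →] (d + 0)  →  d;  E1 = (a + d)
5. [add_zero ←] a  →  (a + 0);  E1 = ((a + 0) + d)
6. [sub_self ←] 0  →  (c + (- c));  E1 = ((a + (c + (- c))) + d)
7. [add_zero ←] d  →  (d + 0);  E1 = ((a + (c + (- c))) + (d + 0))
8. [add_zero ←] d  →  (d + 0);  E1 = ((a + (c + (- c))) + ((d + 0) + 0))
9. [sub_self ←] 0  →  (d + (- d));  E1 = ((a + (c + (- c))) + ((d + 0) + (d + (- d))))
10. [add_zero ←] d  →  (d + 0);  E1 = ((a + (c + (- c))) + ((d + 0) + ((d + 0) + (- d))))
11. [add_comm →] (d + 0)  →  (0 + d);  E1 = ((a + (c + (- c))) + ((d + 0) + ((0 + d) + (- d))))
12. [add_zero ←] c  →  (c + 0);  E1 = ((a + ((c + 0) + (- c))) + ((d + 0) + ((0 + d) + (- d))))
13. [add_zero ←] (- d)  →  ((- d) + 0);  this is E2

YES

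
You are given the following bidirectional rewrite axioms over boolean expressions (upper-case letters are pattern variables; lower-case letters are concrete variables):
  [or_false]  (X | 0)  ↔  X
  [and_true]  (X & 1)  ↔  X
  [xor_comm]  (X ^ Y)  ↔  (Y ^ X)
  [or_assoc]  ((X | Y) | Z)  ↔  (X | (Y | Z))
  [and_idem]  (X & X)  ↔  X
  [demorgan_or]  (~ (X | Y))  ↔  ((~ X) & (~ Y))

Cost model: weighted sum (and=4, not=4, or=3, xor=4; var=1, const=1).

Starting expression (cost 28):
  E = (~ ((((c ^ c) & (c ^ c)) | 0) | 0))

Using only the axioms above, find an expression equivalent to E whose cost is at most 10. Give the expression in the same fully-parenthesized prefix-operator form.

1. [or_false →] (((c ^ c) & (c ^ c)) | 0)  →  ((c ^ c) & (c ^ c));  E = (~ (((c ^ c) & (c ^ c)) | 0))
2. [and_idem →] ((c ^ c) & (c ^ c))  →  (c ^ c);  E = (~ ((c ^ c) | 0))
3. [or_false →] ((c ^ c) | 0)  →  (c ^ c);  cost 10 ≤ 10, done

(~ (c ^ c))   [cost 10]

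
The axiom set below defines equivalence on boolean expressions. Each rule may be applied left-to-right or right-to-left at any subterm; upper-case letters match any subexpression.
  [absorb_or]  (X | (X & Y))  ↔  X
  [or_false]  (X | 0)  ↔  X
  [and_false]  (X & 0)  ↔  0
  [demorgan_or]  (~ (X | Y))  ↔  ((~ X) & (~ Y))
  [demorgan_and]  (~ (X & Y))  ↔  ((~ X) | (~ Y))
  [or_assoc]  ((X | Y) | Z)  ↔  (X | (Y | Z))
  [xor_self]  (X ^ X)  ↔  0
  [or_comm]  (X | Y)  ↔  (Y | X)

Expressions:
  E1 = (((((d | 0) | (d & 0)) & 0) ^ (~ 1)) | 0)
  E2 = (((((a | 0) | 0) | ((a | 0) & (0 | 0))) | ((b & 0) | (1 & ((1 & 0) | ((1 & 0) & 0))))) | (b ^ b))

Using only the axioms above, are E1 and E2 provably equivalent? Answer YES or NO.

NO

The axioms are sound identities: if E1 ↔* E2 then E1 and E2 evaluate identically under any assignment.
Under a=1, b=0, d=0: E1 evaluates to 0, E2 to 1. Distinct ⇒ no rewrite sequence connects them.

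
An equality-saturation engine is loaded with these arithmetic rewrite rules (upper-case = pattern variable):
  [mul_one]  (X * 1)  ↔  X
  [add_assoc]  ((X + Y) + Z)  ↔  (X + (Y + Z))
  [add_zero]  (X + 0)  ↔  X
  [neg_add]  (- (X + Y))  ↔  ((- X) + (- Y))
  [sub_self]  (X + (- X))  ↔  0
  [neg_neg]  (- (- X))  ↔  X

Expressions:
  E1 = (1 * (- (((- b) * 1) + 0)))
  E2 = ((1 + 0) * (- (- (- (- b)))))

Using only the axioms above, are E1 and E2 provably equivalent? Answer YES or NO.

step 1: mul_one (→) rewrites ((- b) * 1) into (- b), now (1 * (- ((- b) + 0)))
step 2: add_zero (→) rewrites ((- b) + 0) into (- b), now (1 * (- (- b)))
step 3: add_zero (←) rewrites 1 into (1 + 0), now ((1 + 0) * (- (- b)))
step 4: neg_neg (←) rewrites b into (- (- b)), which is E2

YES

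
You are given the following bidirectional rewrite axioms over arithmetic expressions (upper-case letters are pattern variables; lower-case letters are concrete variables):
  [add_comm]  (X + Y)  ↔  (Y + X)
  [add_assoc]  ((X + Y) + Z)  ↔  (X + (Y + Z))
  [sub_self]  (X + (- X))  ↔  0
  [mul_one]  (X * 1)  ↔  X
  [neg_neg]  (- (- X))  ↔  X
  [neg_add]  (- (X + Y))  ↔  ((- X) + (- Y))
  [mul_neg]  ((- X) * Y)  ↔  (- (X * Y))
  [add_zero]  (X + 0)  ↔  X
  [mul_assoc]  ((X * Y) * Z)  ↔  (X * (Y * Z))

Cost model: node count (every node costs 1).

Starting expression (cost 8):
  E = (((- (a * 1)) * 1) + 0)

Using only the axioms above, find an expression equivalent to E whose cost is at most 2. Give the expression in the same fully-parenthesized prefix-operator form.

1. [mul_one →] (a * 1)  →  a;  E = (((- a) * 1) + 0)
2. [mul_one →] ((- a) * 1)  →  (- a);  E = ((- a) + 0)
3. [add_zero →] ((- a) + 0)  →  (- a);  cost 2 ≤ 2, done

(- a)   [cost 2]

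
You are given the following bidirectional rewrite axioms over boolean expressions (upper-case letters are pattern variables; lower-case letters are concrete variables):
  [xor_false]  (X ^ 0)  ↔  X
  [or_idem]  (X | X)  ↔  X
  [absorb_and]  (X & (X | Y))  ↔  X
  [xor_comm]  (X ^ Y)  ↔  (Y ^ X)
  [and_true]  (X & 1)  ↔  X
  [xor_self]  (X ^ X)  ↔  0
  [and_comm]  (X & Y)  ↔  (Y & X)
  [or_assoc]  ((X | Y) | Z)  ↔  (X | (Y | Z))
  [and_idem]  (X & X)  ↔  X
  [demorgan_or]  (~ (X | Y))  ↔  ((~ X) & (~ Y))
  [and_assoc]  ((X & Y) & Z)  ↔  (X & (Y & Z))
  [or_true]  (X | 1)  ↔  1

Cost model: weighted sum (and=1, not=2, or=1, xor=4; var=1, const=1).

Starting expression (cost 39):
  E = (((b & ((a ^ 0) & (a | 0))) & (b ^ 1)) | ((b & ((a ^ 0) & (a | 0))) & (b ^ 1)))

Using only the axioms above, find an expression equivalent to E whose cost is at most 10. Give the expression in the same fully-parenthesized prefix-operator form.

(1) (((b & ((a ^ 0) & (a | 0))) & (b ^ 1)) | ((b & ((a ^ 0) & (a | 0))) & (b ^ 1)))  =[or_idem →]=  ((b & ((a ^ 0) & (a | 0))) & (b ^ 1))
(2) (a ^ 0)  =[xor_false →]=  a    ⊢ ((b & (a & (a | 0))) & (b ^ 1))
(3) (a & (a | 0))  =[absorb_and →]=  a    ⊢ cost 10, within 10

((b & a) & (b ^ 1))   [cost 10]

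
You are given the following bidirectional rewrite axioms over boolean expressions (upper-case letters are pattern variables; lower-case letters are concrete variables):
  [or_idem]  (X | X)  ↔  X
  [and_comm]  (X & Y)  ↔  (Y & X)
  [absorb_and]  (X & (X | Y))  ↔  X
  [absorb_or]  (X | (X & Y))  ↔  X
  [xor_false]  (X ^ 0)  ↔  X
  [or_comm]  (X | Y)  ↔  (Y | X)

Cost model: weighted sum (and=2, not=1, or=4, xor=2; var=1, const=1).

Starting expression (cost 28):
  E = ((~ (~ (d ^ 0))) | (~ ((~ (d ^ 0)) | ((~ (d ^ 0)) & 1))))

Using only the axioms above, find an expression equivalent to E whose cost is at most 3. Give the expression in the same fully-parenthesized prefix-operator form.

step 1: absorb_or (→) rewrites ((~ (d ^ 0)) | ((~ (d ^ 0)) & 1)) into (~ (d ^ 0)), now ((~ (~ (d ^ 0))) | (~ (~ (d ^ 0))))
step 2: or_idem (→) rewrites ((~ (~ (d ^ 0))) | (~ (~ (d ^ 0)))) into (~ (~ (d ^ 0)))
step 3: xor_false (→) rewrites (d ^ 0) into d, reaching cost 3 (bound 3)

(~ (~ d))   [cost 3]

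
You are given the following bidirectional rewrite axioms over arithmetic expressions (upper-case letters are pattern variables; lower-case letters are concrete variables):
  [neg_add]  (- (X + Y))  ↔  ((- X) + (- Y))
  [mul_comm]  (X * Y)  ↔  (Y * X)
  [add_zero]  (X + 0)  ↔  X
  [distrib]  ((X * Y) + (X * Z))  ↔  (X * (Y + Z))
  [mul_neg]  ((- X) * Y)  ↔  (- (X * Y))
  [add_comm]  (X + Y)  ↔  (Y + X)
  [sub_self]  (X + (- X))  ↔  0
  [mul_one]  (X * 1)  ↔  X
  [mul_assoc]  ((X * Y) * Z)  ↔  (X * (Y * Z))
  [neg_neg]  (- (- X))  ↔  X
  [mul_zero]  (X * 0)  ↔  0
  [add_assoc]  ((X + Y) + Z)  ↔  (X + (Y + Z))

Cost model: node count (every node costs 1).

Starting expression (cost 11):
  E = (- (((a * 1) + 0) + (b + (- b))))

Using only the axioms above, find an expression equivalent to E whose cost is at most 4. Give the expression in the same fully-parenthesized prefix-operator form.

1. [sub_self →] (b + (- b))  →  0;  E = (- (((a * 1) + 0) + 0))
2. [mul_one →] (a * 1)  →  a;  E = (- ((a + 0) + 0))
3. [add_zero →] ((a + 0) + 0)  →  (a + 0);  cost 4 ≤ 4, done

(- (a + 0))   [cost 4]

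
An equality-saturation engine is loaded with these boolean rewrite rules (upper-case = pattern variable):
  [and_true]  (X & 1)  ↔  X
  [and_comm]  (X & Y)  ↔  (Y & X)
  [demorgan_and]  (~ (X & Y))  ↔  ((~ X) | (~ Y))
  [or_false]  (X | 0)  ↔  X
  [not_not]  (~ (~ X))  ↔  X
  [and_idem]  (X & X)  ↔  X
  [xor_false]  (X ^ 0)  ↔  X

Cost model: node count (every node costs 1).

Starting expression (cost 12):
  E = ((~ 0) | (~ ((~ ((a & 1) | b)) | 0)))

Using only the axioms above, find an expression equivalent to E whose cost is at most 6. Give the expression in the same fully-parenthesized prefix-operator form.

(1) (a & 1)  =[and_true →]=  a    ⊢ ((~ 0) | (~ ((~ (a | b)) | 0)))
(2) ((~ (a | b)) | 0)  =[or_false →]=  (~ (a | b))    ⊢ ((~ 0) | (~ (~ (a | b))))
(3) (~ (~ (a | b)))  =[not_not →]=  (a | b)    ⊢ cost 6, within 6

((~ 0) | (a | b))   [cost 6]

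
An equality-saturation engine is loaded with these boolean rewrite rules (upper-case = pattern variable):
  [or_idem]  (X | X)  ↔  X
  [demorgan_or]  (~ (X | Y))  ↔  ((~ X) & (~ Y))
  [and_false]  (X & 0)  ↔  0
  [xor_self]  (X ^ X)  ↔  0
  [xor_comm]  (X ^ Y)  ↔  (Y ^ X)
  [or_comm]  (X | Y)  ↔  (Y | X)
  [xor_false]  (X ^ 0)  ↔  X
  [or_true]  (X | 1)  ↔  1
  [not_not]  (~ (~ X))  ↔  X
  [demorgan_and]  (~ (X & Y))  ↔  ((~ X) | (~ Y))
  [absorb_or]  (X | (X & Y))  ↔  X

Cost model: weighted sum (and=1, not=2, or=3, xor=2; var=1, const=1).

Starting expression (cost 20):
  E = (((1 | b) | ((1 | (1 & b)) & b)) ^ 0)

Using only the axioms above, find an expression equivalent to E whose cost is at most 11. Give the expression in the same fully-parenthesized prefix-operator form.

(1) (1 | (1 & b))  =[absorb_or →]=  1    ⊢ (((1 | b) | (1 & b)) ^ 0)
(2) (((1 | b) | (1 & b)) ^ 0)  =[xor_false →]=  ((1 | b) | (1 & b))    ⊢ cost 11, within 11

((1 | b) | (1 & b))   [cost 11]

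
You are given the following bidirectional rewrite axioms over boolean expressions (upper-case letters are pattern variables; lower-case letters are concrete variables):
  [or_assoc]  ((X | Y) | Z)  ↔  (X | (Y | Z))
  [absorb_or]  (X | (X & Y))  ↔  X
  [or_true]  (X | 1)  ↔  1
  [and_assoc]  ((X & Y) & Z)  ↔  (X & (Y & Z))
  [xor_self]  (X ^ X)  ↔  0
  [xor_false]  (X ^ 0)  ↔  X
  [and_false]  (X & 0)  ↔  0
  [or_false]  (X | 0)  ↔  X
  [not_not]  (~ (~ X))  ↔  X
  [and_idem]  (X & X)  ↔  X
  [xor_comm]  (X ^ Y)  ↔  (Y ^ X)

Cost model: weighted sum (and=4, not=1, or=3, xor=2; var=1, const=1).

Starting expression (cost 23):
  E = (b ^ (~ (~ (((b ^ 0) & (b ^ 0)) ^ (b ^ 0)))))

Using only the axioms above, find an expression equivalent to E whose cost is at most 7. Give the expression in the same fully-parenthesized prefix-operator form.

(1) (~ (~ (((b ^ 0) & (b ^ 0)) ^ (b ^ 0))))  =[not_not →]=  (((b ^ 0) & (b ^ 0)) ^ (b ^ 0))    ⊢ (b ^ (((b ^ 0) & (b ^ 0)) ^ (b ^ 0)))
(2) (b ^ 0)  =[xor_false →]=  b    ⊢ (b ^ (((b ^ 0) & (b ^ 0)) ^ b))
(3) ((b ^ 0) & (b ^ 0))  =[and_idem →]=  (b ^ 0)    ⊢ (b ^ ((b ^ 0) ^ b))
(4) (b ^ 0)  =[xor_false →]=  b    ⊢ cost 7, within 7

(b ^ (b ^ b))   [cost 7]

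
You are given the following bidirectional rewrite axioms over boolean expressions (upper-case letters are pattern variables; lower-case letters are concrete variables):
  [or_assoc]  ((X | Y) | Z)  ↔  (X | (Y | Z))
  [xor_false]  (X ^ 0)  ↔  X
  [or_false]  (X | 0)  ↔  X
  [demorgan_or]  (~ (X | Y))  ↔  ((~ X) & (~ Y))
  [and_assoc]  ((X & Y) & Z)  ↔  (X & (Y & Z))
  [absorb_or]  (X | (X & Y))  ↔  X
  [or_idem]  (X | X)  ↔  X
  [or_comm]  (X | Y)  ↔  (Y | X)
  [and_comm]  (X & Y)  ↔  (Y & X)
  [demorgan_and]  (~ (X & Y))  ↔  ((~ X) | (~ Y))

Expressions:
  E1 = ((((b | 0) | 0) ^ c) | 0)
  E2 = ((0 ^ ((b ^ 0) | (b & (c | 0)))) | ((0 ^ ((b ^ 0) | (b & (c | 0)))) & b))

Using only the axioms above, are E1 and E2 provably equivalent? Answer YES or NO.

All listed rules preserve value, hence provable equivalence implies equal values everywhere; look for a separating assignment.
b=0, c=1 gives E1 ↦ 1, E2 ↦ 0; values differ ⇒ not provably equivalent.

NO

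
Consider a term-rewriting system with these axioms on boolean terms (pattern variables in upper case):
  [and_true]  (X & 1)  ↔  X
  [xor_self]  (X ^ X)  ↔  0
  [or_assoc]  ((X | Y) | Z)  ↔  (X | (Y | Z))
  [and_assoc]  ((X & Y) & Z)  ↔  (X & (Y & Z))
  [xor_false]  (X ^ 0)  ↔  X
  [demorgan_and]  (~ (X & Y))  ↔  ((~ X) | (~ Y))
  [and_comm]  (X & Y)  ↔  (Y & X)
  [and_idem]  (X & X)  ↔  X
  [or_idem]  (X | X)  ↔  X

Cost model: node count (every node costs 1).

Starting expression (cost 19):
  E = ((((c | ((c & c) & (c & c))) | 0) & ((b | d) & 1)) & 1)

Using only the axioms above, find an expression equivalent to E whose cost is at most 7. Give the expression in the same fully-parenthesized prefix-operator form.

((c | 0) & (b | d))   [cost 7]

1. [and_idem →] ((c & c) & (c & c))  →  (c & c);  E = ((((c | (c & c)) | 0) & ((b | d) & 1)) & 1)
2. [and_true →] ((((c | (c & c)) | 0) & ((b | d) & 1)) & 1)  →  (((c | (c & c)) | 0) & ((b | d) & 1))
3. [and_idem →] (c & c)  →  c;  E = (((c | c) | 0) & ((b | d) & 1))
4. [and_true →] ((b | d) & 1)  →  (b | d);  E = (((c | c) | 0) & (b | d))
5. [or_idem →] (c | c)  →  c;  cost 7 ≤ 7, done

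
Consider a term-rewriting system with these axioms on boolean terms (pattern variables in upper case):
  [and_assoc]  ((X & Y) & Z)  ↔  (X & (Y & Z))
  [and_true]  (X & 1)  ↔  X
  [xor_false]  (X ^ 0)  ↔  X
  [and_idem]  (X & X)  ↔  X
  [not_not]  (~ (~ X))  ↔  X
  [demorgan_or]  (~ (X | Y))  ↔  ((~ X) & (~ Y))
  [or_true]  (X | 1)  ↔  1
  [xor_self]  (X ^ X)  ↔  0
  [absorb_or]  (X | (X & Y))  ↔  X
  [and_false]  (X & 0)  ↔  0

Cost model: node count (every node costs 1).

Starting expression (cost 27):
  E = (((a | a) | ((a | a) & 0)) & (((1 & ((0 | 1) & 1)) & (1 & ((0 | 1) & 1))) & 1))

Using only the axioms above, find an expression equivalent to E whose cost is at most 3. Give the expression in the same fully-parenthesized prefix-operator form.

(1) ((1 & ((0 | 1) & 1)) & (1 & ((0 | 1) & 1)))  =[and_idem →]=  (1 & ((0 | 1) & 1))    ⊢ (((a | a) | ((a | a) & 0)) & ((1 & ((0 | 1) & 1)) & 1))
(2) ((a | a) | ((a | a) & 0))  =[absorb_or →]=  (a | a)    ⊢ ((a | a) & ((1 & ((0 | 1) & 1)) & 1))
(3) (0 | 1)  =[or_true →]=  1    ⊢ ((a | a) & ((1 & (1 & 1)) & 1))
(4) (1 & 1)  =[and_idem →]=  1    ⊢ ((a | a) & ((1 & 1) & 1))
(5) ((1 & 1) & 1)  =[and_true →]=  (1 & 1)    ⊢ ((a | a) & (1 & 1))
(6) (1 & 1)  =[and_true →]=  1    ⊢ ((a | a) & 1)
(7) ((a | a) & 1)  =[and_true →]=  (a | a)    ⊢ cost 3, within 3

(a | a)   [cost 3]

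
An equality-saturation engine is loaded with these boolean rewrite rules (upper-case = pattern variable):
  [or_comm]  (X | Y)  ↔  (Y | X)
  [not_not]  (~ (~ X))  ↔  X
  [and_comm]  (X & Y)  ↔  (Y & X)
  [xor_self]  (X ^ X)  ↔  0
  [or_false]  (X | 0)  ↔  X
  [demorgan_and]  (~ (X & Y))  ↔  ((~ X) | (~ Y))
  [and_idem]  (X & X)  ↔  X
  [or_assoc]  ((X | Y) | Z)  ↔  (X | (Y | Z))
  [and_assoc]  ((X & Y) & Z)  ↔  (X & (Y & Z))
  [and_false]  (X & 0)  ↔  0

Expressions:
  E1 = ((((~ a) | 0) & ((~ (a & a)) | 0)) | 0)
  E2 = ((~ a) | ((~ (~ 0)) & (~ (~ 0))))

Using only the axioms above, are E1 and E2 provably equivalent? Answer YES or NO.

step 1: or_false (→) rewrites ((((~ a) | 0) & ((~ (a & a)) | 0)) | 0) into (((~ a) | 0) & ((~ (a & a)) | 0))
step 2: and_idem (→) rewrites (a & a) into a, now (((~ a) | 0) & ((~ a) | 0))
step 3: and_idem (→) rewrites (((~ a) | 0) & ((~ a) | 0)) into ((~ a) | 0)
step 4: not_not (←) rewrites 0 into (~ (~ 0)), now ((~ a) | (~ (~ 0)))
step 5: and_idem (←) rewrites (~ (~ 0)) into ((~ (~ 0)) & (~ (~ 0))), which is E2

YES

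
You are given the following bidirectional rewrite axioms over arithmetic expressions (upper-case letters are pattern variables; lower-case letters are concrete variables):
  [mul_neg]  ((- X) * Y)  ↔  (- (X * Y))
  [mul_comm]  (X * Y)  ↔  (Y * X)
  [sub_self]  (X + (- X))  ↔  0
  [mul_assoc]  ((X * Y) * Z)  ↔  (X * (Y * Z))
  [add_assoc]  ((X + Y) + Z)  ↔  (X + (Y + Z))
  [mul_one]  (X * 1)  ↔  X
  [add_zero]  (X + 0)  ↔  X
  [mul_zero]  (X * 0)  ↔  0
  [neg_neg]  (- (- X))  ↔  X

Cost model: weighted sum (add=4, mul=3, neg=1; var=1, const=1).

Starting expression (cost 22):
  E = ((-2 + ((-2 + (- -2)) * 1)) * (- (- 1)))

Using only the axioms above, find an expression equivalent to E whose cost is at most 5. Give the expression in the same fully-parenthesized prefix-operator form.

(1) (-2 + (- -2))  =[sub_self →]=  0    ⊢ ((-2 + (0 * 1)) * (- (- 1)))
(2) (0 * 1)  =[mul_one →]=  0    ⊢ ((-2 + 0) * (- (- 1)))
(3) (-2 + 0)  =[add_zero →]=  -2    ⊢ (-2 * (- (- 1)))
(4) (- (- 1))  =[neg_neg →]=  1    ⊢ cost 5, within 5

(-2 * 1)   [cost 5]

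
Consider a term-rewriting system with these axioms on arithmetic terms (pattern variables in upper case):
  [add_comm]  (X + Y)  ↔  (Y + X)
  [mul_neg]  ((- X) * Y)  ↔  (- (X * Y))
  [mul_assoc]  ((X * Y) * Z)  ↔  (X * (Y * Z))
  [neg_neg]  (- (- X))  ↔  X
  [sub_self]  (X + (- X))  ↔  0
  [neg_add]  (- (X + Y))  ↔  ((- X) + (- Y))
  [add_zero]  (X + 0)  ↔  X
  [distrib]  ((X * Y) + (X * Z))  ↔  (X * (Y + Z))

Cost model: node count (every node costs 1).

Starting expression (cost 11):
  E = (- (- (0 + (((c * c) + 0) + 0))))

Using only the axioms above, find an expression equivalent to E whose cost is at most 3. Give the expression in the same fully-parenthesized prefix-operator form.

(c * c)   [cost 3]

step 1: add_zero (→) rewrites ((c * c) + 0) into (c * c), now (- (- (0 + ((c * c) + 0))))
step 2: add_zero (→) rewrites ((c * c) + 0) into (c * c), now (- (- (0 + (c * c))))
step 3: neg_neg (→) rewrites (- (- (0 + (c * c)))) into (0 + (c * c))
step 4: add_comm (→) rewrites (0 + (c * c)) into ((c * c) + 0)
step 5: add_zero (→) rewrites ((c * c) + 0) into (c * c), reaching cost 3 (bound 3)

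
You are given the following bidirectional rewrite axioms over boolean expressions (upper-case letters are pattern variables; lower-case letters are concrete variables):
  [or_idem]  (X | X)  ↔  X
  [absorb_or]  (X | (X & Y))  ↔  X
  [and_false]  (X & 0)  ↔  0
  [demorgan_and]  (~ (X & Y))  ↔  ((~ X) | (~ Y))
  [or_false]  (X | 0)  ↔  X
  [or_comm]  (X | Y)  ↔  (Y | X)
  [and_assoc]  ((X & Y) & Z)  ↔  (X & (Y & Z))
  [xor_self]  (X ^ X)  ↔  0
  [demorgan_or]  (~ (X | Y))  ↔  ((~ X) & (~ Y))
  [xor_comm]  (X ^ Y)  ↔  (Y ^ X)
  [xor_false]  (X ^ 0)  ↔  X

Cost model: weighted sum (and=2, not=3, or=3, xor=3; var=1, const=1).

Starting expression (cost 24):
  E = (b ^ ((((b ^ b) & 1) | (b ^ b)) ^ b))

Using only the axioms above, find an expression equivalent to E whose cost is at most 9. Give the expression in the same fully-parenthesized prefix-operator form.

step 1: or_comm (→) rewrites (((b ^ b) & 1) | (b ^ b)) into ((b ^ b) | ((b ^ b) & 1)), now (b ^ (((b ^ b) | ((b ^ b) & 1)) ^ b))
step 2: absorb_or (→) rewrites ((b ^ b) | ((b ^ b) & 1)) into (b ^ b), now (b ^ ((b ^ b) ^ b))
step 3: xor_self (→) rewrites (b ^ b) into 0, reaching cost 9 (bound 9)

(b ^ (0 ^ b))   [cost 9]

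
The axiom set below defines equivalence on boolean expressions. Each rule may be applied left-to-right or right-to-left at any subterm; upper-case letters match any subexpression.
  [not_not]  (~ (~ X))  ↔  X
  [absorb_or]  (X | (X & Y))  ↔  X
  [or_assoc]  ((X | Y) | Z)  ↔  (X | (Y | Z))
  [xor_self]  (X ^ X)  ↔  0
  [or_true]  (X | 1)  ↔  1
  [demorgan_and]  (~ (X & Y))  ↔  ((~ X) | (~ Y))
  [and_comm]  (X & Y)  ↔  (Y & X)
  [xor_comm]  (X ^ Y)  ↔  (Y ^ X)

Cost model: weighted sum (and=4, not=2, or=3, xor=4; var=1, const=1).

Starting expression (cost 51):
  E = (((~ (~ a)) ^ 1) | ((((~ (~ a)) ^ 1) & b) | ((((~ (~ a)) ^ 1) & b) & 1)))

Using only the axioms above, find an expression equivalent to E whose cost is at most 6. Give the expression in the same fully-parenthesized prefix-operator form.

step 1: absorb_or (→) rewrites ((((~ (~ a)) ^ 1) & b) | ((((~ (~ a)) ^ 1) & b) & 1)) into (((~ (~ a)) ^ 1) & b), now (((~ (~ a)) ^ 1) | (((~ (~ a)) ^ 1) & b))
step 2: absorb_or (→) rewrites (((~ (~ a)) ^ 1) | (((~ (~ a)) ^ 1) & b)) into ((~ (~ a)) ^ 1)
step 3: not_not (→) rewrites (~ (~ a)) into a, reaching cost 6 (bound 6)

(a ^ 1)   [cost 6]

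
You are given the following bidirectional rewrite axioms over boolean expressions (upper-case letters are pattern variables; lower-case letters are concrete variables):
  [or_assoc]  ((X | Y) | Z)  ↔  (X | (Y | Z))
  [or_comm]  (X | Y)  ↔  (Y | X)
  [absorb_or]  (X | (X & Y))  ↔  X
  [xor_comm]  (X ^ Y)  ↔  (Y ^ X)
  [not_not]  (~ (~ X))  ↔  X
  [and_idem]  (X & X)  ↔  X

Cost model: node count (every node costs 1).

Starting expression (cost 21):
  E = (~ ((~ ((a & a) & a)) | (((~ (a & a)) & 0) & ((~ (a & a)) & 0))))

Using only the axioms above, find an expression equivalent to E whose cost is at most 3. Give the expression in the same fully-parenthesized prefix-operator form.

(a & a)   [cost 3]

1. [and_idem →] (((~ (a & a)) & 0) & ((~ (a & a)) & 0))  →  ((~ (a & a)) & 0);  E = (~ ((~ ((a & a) & a)) | ((~ (a & a)) & 0)))
2. [and_idem →] (a & a)  →  a;  E = (~ ((~ (a & a)) | ((~ (a & a)) & 0)))
3. [absorb_or →] ((~ (a & a)) | ((~ (a & a)) & 0))  →  (~ (a & a));  E = (~ (~ (a & a)))
4. [not_not →] (~ (~ (a & a)))  →  (a & a);  cost 3 ≤ 3, done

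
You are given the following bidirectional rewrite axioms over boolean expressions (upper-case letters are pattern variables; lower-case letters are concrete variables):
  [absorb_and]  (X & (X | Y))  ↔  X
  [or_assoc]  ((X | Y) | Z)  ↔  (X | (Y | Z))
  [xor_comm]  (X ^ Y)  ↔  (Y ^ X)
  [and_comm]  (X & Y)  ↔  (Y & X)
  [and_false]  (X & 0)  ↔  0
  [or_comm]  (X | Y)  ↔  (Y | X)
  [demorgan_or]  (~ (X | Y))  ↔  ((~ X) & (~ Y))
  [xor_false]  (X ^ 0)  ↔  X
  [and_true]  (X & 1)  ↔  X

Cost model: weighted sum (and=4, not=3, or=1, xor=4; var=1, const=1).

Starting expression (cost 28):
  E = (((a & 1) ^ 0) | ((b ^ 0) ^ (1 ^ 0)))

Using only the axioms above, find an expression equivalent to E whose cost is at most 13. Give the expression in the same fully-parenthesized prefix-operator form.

(1) (1 ^ 0)  =[xor_false →]=  1    ⊢ (((a & 1) ^ 0) | ((b ^ 0) ^ 1))
(2) (b ^ 0)  =[xor_false →]=  b    ⊢ (((a & 1) ^ 0) | (b ^ 1))
(3) (a & 1)  =[and_true →]=  a    ⊢ cost 13, within 13

((a ^ 0) | (b ^ 1))   [cost 13]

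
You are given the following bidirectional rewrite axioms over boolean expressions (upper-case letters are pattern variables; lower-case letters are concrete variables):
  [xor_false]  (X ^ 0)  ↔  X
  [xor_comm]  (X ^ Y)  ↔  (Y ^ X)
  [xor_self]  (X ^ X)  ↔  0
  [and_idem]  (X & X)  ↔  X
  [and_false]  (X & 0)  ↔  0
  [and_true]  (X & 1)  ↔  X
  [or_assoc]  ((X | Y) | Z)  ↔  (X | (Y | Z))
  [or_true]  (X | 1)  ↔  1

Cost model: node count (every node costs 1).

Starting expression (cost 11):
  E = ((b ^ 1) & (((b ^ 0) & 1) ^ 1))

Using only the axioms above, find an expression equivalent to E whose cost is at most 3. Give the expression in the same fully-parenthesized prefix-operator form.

(b ^ 1)   [cost 3]

(1) (b ^ 0)  =[xor_false →]=  b    ⊢ ((b ^ 1) & ((b & 1) ^ 1))
(2) (b & 1)  =[and_true →]=  b    ⊢ ((b ^ 1) & (b ^ 1))
(3) ((b ^ 1) & (b ^ 1))  =[and_idem →]=  (b ^ 1)    ⊢ cost 3, within 3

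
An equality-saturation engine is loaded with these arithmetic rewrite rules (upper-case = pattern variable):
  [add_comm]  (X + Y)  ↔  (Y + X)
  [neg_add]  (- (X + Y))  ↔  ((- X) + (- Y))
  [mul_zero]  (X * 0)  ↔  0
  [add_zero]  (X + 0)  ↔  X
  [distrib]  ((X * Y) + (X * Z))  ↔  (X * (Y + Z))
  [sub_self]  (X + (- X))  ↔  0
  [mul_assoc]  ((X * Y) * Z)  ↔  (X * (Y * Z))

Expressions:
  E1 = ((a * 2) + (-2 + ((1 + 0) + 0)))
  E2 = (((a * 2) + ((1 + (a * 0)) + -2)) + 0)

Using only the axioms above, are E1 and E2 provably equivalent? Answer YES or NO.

YES

(1) (-2 + ((1 + 0) + 0))  =[add_comm →]=  (((1 + 0) + 0) + -2)    ⊢ ((a * 2) + (((1 + 0) + 0) + -2))
(2) (1 + 0)  =[add_zero →]=  1    ⊢ ((a * 2) + ((1 + 0) + -2))
(3) ((a * 2) + ((1 + 0) + -2))  =[add_zero ←]=  (((a * 2) + ((1 + 0) + -2)) + 0)
(4) 0  =[mul_zero ←]=  (a * 0)    ⊢ E2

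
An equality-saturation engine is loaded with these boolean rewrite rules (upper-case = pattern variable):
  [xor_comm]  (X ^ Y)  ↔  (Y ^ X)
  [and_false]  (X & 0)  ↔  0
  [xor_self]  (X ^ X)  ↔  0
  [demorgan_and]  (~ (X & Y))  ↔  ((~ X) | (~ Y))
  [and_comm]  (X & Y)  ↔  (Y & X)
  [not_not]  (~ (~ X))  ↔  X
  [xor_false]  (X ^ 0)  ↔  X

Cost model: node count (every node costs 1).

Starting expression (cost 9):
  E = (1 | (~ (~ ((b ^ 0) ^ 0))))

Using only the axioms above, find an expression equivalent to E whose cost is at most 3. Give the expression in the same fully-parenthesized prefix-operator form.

(1 | b)   [cost 3]

(1) (b ^ 0)  =[xor_false →]=  b    ⊢ (1 | (~ (~ (b ^ 0))))
(2) (b ^ 0)  =[xor_false →]=  b    ⊢ (1 | (~ (~ b)))
(3) (~ (~ b))  =[not_not →]=  b    ⊢ cost 3, within 3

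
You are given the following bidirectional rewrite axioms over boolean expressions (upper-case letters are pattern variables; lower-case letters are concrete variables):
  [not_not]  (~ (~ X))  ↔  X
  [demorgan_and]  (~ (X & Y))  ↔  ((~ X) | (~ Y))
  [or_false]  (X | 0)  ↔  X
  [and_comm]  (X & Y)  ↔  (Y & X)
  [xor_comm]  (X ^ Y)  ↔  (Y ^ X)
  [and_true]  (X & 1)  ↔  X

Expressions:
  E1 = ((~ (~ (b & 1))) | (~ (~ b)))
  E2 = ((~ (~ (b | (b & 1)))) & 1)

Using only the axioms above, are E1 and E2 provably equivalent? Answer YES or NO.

step 1: not_not (→) rewrites (~ (~ b)) into b, now ((~ (~ (b & 1))) | b)
step 2: not_not (→) rewrites (~ (~ (b & 1))) into (b & 1), now ((b & 1) | b)
step 3: and_true (→) rewrites (b & 1) into b, now (b | b)
step 4: and_true (←) rewrites b into (b & 1), now (b | (b & 1))
step 5: not_not (←) rewrites (b | (b & 1)) into (~ (~ (b | (b & 1))))
step 6: and_true (←) rewrites (~ (~ (b | (b & 1)))) into ((~ (~ (b | (b & 1)))) & 1), which is E2

YES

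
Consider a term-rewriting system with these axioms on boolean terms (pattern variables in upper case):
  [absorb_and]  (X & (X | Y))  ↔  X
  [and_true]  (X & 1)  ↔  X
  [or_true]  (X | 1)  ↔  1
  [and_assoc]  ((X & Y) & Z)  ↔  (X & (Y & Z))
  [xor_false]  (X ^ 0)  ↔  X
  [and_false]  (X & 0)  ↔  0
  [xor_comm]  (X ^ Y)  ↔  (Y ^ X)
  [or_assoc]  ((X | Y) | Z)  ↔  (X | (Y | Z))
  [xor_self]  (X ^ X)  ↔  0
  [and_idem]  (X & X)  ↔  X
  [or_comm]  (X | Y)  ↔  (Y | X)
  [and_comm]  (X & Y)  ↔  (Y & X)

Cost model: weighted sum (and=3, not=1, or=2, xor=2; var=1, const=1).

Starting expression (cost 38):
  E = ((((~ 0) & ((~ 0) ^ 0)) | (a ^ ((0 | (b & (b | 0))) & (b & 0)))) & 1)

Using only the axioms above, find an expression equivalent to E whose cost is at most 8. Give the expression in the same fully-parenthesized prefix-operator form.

((~ 0) | (a ^ 0))   [cost 8]

step 1: absorb_and (→) rewrites (b & (b | 0)) into b, now ((((~ 0) & ((~ 0) ^ 0)) | (a ^ ((0 | b) & (b & 0)))) & 1)
step 2: and_comm (→) rewrites ((0 | b) & (b & 0)) into ((b & 0) & (0 | b)), now ((((~ 0) & ((~ 0) ^ 0)) | (a ^ ((b & 0) & (0 | b)))) & 1)
step 3: and_false (→) rewrites (b & 0) into 0, now ((((~ 0) & ((~ 0) ^ 0)) | (a ^ (0 & (0 | b)))) & 1)
step 4: absorb_and (→) rewrites (0 & (0 | b)) into 0, now ((((~ 0) & ((~ 0) ^ 0)) | (a ^ 0)) & 1)
step 5: xor_false (→) rewrites ((~ 0) ^ 0) into (~ 0), now ((((~ 0) & (~ 0)) | (a ^ 0)) & 1)
step 6: and_true (→) rewrites ((((~ 0) & (~ 0)) | (a ^ 0)) & 1) into (((~ 0) & (~ 0)) | (a ^ 0))
step 7: and_idem (→) rewrites ((~ 0) & (~ 0)) into (~ 0), reaching cost 8 (bound 8)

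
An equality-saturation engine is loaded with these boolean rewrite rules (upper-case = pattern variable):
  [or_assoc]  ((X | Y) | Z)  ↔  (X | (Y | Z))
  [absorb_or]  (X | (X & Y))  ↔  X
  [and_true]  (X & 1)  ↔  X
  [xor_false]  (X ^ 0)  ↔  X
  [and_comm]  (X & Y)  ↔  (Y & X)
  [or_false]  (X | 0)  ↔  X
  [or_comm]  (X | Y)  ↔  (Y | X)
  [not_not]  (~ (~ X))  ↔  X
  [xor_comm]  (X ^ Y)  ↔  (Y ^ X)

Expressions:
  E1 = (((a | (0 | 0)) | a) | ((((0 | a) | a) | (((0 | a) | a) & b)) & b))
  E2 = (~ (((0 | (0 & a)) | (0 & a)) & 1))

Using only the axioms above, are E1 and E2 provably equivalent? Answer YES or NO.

Every axiom is a valid identity, so a rewrite proof would force E1 and E2 to agree under every assignment.
At a=0, b=0: E1 = 0 but E2 = 1; they differ, so no derivation exists.

NO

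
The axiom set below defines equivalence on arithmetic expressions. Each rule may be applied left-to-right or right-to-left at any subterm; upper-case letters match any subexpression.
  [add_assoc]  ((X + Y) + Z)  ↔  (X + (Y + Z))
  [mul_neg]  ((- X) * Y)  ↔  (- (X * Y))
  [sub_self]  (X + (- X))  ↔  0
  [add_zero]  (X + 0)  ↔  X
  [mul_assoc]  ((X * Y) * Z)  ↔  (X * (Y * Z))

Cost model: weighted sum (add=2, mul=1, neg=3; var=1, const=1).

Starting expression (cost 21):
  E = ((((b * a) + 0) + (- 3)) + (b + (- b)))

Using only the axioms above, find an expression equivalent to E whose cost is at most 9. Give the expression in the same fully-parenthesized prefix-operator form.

((b * a) + (- 3))   [cost 9]

1. [add_zero →] ((b * a) + 0)  →  (b * a);  E = (((b * a) + (- 3)) + (b + (- b)))
2. [sub_self →] (b + (- b))  →  0;  E = (((b * a) + (- 3)) + 0)
3. [add_zero →] (((b * a) + (- 3)) + 0)  →  ((b * a) + (- 3));  cost 9 ≤ 9, done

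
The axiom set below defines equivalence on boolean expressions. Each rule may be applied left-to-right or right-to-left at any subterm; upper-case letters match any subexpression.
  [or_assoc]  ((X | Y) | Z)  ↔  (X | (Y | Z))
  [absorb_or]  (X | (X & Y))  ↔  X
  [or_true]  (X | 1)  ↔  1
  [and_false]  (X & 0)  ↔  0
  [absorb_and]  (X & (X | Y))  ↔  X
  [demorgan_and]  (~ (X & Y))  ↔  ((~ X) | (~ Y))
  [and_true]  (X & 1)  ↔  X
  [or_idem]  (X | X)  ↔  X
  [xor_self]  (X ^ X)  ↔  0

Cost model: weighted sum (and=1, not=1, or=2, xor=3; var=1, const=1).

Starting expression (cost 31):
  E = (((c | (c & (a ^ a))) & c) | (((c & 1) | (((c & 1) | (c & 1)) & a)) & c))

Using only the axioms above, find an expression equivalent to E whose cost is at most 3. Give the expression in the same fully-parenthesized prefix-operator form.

1. [or_idem →] ((c & 1) | (c & 1))  →  (c & 1);  E = (((c | (c & (a ^ a))) & c) | (((c & 1) | ((c & 1) & a)) & c))
2. [absorb_or →] ((c & 1) | ((c & 1) & a))  →  (c & 1);  E = (((c | (c & (a ^ a))) & c) | ((c & 1) & c))
3. [and_true →] (c & 1)  →  c;  E = (((c | (c & (a ^ a))) & c) | (c & c))
4. [xor_self →] (a ^ a)  →  0;  E = (((c | (c & 0)) & c) | (c & c))
5. [absorb_or →] (c | (c & 0))  →  c;  E = ((c & c) | (c & c))
6. [or_idem →] ((c & c) | (c & c))  →  (c & c);  cost 3 ≤ 3, done

(c & c)   [cost 3]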